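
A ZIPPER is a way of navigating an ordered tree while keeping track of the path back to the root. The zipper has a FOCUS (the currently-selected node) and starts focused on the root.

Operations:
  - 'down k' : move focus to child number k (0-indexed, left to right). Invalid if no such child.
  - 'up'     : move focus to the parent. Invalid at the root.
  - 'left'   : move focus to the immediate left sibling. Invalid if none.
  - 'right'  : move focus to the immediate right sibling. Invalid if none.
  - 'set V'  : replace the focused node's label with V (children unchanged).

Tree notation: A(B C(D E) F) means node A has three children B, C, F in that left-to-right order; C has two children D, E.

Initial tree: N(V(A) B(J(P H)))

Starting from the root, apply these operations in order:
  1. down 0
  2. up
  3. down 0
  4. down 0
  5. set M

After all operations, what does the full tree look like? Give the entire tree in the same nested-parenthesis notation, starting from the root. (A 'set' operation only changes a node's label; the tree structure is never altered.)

Step 1 (down 0): focus=V path=0 depth=1 children=['A'] left=[] right=['B'] parent=N
Step 2 (up): focus=N path=root depth=0 children=['V', 'B'] (at root)
Step 3 (down 0): focus=V path=0 depth=1 children=['A'] left=[] right=['B'] parent=N
Step 4 (down 0): focus=A path=0/0 depth=2 children=[] left=[] right=[] parent=V
Step 5 (set M): focus=M path=0/0 depth=2 children=[] left=[] right=[] parent=V

Answer: N(V(M) B(J(P H)))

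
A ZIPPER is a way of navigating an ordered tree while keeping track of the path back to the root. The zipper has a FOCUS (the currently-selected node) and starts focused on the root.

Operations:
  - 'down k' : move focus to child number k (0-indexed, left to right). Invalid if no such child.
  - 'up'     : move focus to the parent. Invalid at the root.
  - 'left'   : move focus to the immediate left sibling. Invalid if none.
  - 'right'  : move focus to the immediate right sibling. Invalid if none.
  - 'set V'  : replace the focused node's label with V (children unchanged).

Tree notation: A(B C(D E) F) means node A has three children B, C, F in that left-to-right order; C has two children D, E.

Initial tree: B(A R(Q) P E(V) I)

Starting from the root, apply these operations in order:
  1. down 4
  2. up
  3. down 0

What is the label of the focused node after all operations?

Answer: A

Derivation:
Step 1 (down 4): focus=I path=4 depth=1 children=[] left=['A', 'R', 'P', 'E'] right=[] parent=B
Step 2 (up): focus=B path=root depth=0 children=['A', 'R', 'P', 'E', 'I'] (at root)
Step 3 (down 0): focus=A path=0 depth=1 children=[] left=[] right=['R', 'P', 'E', 'I'] parent=B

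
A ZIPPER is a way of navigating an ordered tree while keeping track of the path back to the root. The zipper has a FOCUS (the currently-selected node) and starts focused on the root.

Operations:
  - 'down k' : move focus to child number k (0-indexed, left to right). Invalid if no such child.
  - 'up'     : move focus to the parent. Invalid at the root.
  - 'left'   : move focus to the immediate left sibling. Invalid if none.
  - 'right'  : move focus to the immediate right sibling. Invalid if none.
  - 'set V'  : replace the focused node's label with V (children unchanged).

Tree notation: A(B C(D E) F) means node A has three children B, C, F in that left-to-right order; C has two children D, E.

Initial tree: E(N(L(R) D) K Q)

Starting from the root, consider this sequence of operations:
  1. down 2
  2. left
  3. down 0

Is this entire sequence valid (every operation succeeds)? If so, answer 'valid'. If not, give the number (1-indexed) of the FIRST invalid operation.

Answer: 3

Derivation:
Step 1 (down 2): focus=Q path=2 depth=1 children=[] left=['N', 'K'] right=[] parent=E
Step 2 (left): focus=K path=1 depth=1 children=[] left=['N'] right=['Q'] parent=E
Step 3 (down 0): INVALID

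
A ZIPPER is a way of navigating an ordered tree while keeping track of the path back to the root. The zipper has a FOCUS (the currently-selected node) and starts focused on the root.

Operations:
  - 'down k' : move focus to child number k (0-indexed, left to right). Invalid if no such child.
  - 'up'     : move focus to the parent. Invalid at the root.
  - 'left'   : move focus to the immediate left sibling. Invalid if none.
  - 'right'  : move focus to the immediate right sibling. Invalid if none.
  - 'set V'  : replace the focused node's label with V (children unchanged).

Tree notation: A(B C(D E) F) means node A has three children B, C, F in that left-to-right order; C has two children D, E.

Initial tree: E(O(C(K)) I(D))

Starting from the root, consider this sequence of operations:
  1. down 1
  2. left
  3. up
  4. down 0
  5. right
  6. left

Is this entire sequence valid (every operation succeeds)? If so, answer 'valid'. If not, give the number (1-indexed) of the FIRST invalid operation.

Step 1 (down 1): focus=I path=1 depth=1 children=['D'] left=['O'] right=[] parent=E
Step 2 (left): focus=O path=0 depth=1 children=['C'] left=[] right=['I'] parent=E
Step 3 (up): focus=E path=root depth=0 children=['O', 'I'] (at root)
Step 4 (down 0): focus=O path=0 depth=1 children=['C'] left=[] right=['I'] parent=E
Step 5 (right): focus=I path=1 depth=1 children=['D'] left=['O'] right=[] parent=E
Step 6 (left): focus=O path=0 depth=1 children=['C'] left=[] right=['I'] parent=E

Answer: valid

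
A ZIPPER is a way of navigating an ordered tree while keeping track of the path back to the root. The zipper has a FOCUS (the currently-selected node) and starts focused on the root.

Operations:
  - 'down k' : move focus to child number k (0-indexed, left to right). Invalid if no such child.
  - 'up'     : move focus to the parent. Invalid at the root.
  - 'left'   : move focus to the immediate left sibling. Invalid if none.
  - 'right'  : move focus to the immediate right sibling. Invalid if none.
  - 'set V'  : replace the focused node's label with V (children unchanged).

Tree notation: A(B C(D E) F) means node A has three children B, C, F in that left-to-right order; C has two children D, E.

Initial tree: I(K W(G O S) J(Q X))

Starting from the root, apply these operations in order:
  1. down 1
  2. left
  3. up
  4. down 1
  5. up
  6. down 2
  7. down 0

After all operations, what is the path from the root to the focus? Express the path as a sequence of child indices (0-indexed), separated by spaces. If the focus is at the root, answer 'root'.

Step 1 (down 1): focus=W path=1 depth=1 children=['G', 'O', 'S'] left=['K'] right=['J'] parent=I
Step 2 (left): focus=K path=0 depth=1 children=[] left=[] right=['W', 'J'] parent=I
Step 3 (up): focus=I path=root depth=0 children=['K', 'W', 'J'] (at root)
Step 4 (down 1): focus=W path=1 depth=1 children=['G', 'O', 'S'] left=['K'] right=['J'] parent=I
Step 5 (up): focus=I path=root depth=0 children=['K', 'W', 'J'] (at root)
Step 6 (down 2): focus=J path=2 depth=1 children=['Q', 'X'] left=['K', 'W'] right=[] parent=I
Step 7 (down 0): focus=Q path=2/0 depth=2 children=[] left=[] right=['X'] parent=J

Answer: 2 0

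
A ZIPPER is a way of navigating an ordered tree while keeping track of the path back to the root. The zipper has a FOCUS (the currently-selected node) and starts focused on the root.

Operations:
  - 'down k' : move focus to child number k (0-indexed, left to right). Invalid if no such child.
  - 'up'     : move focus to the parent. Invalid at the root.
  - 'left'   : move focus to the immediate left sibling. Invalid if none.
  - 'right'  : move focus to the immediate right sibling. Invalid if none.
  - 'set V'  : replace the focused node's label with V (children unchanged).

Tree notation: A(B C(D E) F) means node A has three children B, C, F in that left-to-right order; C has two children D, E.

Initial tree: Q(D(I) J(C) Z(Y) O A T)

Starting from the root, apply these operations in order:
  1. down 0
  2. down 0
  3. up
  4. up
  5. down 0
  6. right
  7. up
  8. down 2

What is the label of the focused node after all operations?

Answer: Z

Derivation:
Step 1 (down 0): focus=D path=0 depth=1 children=['I'] left=[] right=['J', 'Z', 'O', 'A', 'T'] parent=Q
Step 2 (down 0): focus=I path=0/0 depth=2 children=[] left=[] right=[] parent=D
Step 3 (up): focus=D path=0 depth=1 children=['I'] left=[] right=['J', 'Z', 'O', 'A', 'T'] parent=Q
Step 4 (up): focus=Q path=root depth=0 children=['D', 'J', 'Z', 'O', 'A', 'T'] (at root)
Step 5 (down 0): focus=D path=0 depth=1 children=['I'] left=[] right=['J', 'Z', 'O', 'A', 'T'] parent=Q
Step 6 (right): focus=J path=1 depth=1 children=['C'] left=['D'] right=['Z', 'O', 'A', 'T'] parent=Q
Step 7 (up): focus=Q path=root depth=0 children=['D', 'J', 'Z', 'O', 'A', 'T'] (at root)
Step 8 (down 2): focus=Z path=2 depth=1 children=['Y'] left=['D', 'J'] right=['O', 'A', 'T'] parent=Q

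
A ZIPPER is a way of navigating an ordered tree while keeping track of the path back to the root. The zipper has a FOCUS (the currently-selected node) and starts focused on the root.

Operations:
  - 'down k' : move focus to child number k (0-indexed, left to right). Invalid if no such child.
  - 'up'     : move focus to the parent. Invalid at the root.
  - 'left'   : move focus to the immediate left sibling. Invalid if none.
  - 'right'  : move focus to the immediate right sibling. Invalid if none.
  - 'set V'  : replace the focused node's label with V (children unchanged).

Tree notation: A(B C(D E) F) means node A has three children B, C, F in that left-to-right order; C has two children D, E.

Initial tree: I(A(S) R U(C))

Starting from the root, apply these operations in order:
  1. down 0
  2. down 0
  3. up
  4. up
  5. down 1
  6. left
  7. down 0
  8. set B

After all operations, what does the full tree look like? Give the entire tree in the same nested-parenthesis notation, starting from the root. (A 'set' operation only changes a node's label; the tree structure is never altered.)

Answer: I(A(B) R U(C))

Derivation:
Step 1 (down 0): focus=A path=0 depth=1 children=['S'] left=[] right=['R', 'U'] parent=I
Step 2 (down 0): focus=S path=0/0 depth=2 children=[] left=[] right=[] parent=A
Step 3 (up): focus=A path=0 depth=1 children=['S'] left=[] right=['R', 'U'] parent=I
Step 4 (up): focus=I path=root depth=0 children=['A', 'R', 'U'] (at root)
Step 5 (down 1): focus=R path=1 depth=1 children=[] left=['A'] right=['U'] parent=I
Step 6 (left): focus=A path=0 depth=1 children=['S'] left=[] right=['R', 'U'] parent=I
Step 7 (down 0): focus=S path=0/0 depth=2 children=[] left=[] right=[] parent=A
Step 8 (set B): focus=B path=0/0 depth=2 children=[] left=[] right=[] parent=A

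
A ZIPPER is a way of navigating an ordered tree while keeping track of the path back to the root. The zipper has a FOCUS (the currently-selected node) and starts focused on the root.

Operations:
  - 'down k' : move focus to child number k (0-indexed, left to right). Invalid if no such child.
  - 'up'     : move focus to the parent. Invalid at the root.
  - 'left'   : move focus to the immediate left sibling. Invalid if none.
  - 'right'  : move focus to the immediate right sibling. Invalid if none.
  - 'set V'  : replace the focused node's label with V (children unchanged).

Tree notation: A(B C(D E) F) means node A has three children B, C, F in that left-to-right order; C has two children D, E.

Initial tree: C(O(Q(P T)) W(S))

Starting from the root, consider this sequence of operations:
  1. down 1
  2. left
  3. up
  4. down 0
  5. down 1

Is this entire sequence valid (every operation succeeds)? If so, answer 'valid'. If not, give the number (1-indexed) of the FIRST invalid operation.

Step 1 (down 1): focus=W path=1 depth=1 children=['S'] left=['O'] right=[] parent=C
Step 2 (left): focus=O path=0 depth=1 children=['Q'] left=[] right=['W'] parent=C
Step 3 (up): focus=C path=root depth=0 children=['O', 'W'] (at root)
Step 4 (down 0): focus=O path=0 depth=1 children=['Q'] left=[] right=['W'] parent=C
Step 5 (down 1): INVALID

Answer: 5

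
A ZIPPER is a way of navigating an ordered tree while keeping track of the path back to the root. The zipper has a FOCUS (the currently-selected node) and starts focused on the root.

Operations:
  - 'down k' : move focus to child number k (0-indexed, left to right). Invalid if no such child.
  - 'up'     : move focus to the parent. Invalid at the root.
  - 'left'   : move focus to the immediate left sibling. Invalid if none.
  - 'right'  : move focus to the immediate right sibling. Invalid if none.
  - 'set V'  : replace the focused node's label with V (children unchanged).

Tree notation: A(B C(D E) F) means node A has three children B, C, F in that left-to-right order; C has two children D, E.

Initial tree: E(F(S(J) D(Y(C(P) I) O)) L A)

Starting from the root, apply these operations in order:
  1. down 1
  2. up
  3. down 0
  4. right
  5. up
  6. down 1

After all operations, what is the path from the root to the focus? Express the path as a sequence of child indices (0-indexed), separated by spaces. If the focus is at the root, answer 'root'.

Answer: 1

Derivation:
Step 1 (down 1): focus=L path=1 depth=1 children=[] left=['F'] right=['A'] parent=E
Step 2 (up): focus=E path=root depth=0 children=['F', 'L', 'A'] (at root)
Step 3 (down 0): focus=F path=0 depth=1 children=['S', 'D'] left=[] right=['L', 'A'] parent=E
Step 4 (right): focus=L path=1 depth=1 children=[] left=['F'] right=['A'] parent=E
Step 5 (up): focus=E path=root depth=0 children=['F', 'L', 'A'] (at root)
Step 6 (down 1): focus=L path=1 depth=1 children=[] left=['F'] right=['A'] parent=E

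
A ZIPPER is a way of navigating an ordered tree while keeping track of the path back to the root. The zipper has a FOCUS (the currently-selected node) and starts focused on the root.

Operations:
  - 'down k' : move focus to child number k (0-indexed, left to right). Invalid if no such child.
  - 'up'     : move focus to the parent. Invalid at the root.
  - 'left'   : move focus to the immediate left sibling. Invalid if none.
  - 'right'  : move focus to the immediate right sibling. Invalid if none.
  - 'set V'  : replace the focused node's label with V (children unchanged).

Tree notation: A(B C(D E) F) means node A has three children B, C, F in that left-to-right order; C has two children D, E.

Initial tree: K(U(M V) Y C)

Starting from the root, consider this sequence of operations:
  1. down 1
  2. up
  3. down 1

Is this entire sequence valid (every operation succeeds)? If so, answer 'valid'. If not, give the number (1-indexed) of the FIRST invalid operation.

Step 1 (down 1): focus=Y path=1 depth=1 children=[] left=['U'] right=['C'] parent=K
Step 2 (up): focus=K path=root depth=0 children=['U', 'Y', 'C'] (at root)
Step 3 (down 1): focus=Y path=1 depth=1 children=[] left=['U'] right=['C'] parent=K

Answer: valid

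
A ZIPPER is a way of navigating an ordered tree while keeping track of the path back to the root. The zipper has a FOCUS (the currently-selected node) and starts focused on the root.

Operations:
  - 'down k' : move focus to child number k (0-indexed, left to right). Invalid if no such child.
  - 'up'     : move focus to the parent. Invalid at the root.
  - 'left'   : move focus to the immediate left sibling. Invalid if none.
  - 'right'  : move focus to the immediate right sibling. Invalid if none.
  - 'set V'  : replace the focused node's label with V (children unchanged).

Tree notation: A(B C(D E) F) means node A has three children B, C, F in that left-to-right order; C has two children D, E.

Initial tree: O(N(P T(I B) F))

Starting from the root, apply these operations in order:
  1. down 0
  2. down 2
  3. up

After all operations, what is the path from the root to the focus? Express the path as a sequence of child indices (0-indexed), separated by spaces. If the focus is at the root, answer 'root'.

Answer: 0

Derivation:
Step 1 (down 0): focus=N path=0 depth=1 children=['P', 'T', 'F'] left=[] right=[] parent=O
Step 2 (down 2): focus=F path=0/2 depth=2 children=[] left=['P', 'T'] right=[] parent=N
Step 3 (up): focus=N path=0 depth=1 children=['P', 'T', 'F'] left=[] right=[] parent=O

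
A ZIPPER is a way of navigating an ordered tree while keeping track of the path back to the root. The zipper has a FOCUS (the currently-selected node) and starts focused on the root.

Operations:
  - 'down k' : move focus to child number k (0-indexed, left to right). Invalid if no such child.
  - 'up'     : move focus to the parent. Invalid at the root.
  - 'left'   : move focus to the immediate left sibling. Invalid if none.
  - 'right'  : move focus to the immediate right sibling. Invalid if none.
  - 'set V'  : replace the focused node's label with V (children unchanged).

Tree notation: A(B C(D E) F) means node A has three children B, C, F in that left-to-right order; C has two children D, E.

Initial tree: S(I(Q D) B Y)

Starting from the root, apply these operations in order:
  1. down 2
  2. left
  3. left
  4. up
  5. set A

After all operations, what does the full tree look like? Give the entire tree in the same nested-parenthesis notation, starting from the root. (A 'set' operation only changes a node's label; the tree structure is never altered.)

Step 1 (down 2): focus=Y path=2 depth=1 children=[] left=['I', 'B'] right=[] parent=S
Step 2 (left): focus=B path=1 depth=1 children=[] left=['I'] right=['Y'] parent=S
Step 3 (left): focus=I path=0 depth=1 children=['Q', 'D'] left=[] right=['B', 'Y'] parent=S
Step 4 (up): focus=S path=root depth=0 children=['I', 'B', 'Y'] (at root)
Step 5 (set A): focus=A path=root depth=0 children=['I', 'B', 'Y'] (at root)

Answer: A(I(Q D) B Y)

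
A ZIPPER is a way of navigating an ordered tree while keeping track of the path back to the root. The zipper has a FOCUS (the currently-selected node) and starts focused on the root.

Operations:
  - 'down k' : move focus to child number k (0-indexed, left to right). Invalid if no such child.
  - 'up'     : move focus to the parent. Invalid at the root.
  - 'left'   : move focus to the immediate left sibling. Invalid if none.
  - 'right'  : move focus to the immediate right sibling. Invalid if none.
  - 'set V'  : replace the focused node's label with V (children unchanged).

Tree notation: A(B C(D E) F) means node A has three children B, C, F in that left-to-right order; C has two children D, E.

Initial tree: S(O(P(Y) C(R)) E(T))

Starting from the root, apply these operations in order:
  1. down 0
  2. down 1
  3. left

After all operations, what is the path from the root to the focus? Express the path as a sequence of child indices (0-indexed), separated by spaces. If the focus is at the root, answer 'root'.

Step 1 (down 0): focus=O path=0 depth=1 children=['P', 'C'] left=[] right=['E'] parent=S
Step 2 (down 1): focus=C path=0/1 depth=2 children=['R'] left=['P'] right=[] parent=O
Step 3 (left): focus=P path=0/0 depth=2 children=['Y'] left=[] right=['C'] parent=O

Answer: 0 0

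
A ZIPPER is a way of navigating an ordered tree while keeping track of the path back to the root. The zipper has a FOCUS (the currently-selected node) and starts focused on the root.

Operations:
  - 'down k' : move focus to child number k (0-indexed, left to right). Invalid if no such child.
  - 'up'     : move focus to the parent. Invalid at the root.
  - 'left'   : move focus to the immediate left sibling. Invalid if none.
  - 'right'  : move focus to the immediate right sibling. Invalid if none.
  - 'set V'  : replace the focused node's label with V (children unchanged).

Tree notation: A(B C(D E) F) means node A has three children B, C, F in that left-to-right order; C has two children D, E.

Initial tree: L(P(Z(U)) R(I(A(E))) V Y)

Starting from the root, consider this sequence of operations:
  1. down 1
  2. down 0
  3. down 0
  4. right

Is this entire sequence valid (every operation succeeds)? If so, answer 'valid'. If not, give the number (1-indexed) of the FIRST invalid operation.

Answer: 4

Derivation:
Step 1 (down 1): focus=R path=1 depth=1 children=['I'] left=['P'] right=['V', 'Y'] parent=L
Step 2 (down 0): focus=I path=1/0 depth=2 children=['A'] left=[] right=[] parent=R
Step 3 (down 0): focus=A path=1/0/0 depth=3 children=['E'] left=[] right=[] parent=I
Step 4 (right): INVALID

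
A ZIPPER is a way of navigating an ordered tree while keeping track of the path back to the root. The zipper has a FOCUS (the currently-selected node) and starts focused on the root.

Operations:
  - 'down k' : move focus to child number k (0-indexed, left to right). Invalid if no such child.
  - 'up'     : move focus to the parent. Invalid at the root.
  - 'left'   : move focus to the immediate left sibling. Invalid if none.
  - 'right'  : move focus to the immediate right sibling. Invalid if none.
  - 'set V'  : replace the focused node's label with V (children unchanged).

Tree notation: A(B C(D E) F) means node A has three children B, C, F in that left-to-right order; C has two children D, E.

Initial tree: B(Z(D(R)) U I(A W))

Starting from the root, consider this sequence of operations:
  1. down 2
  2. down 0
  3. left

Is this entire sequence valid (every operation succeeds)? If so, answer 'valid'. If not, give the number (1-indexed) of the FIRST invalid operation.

Answer: 3

Derivation:
Step 1 (down 2): focus=I path=2 depth=1 children=['A', 'W'] left=['Z', 'U'] right=[] parent=B
Step 2 (down 0): focus=A path=2/0 depth=2 children=[] left=[] right=['W'] parent=I
Step 3 (left): INVALID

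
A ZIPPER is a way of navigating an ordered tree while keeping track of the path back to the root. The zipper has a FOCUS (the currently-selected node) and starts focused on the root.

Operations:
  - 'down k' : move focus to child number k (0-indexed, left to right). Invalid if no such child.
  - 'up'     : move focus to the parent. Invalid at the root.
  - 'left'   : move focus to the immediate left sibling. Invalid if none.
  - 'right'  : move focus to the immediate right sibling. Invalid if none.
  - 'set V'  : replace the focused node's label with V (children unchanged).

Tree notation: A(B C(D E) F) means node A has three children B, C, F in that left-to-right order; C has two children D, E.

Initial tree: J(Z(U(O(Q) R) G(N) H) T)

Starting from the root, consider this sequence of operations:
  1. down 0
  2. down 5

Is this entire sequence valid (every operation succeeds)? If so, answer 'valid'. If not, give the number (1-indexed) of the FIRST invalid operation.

Answer: 2

Derivation:
Step 1 (down 0): focus=Z path=0 depth=1 children=['U', 'G', 'H'] left=[] right=['T'] parent=J
Step 2 (down 5): INVALID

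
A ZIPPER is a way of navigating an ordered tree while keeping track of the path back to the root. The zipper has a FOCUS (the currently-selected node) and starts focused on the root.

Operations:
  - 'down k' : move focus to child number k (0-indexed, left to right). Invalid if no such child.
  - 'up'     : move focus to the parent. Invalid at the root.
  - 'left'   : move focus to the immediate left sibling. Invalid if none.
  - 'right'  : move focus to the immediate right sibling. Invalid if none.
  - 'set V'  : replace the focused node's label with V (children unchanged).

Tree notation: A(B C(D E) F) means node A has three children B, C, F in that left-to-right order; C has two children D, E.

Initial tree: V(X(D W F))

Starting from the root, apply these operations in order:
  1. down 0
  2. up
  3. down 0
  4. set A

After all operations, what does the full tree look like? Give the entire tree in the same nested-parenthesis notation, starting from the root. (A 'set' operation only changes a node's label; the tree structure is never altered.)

Answer: V(A(D W F))

Derivation:
Step 1 (down 0): focus=X path=0 depth=1 children=['D', 'W', 'F'] left=[] right=[] parent=V
Step 2 (up): focus=V path=root depth=0 children=['X'] (at root)
Step 3 (down 0): focus=X path=0 depth=1 children=['D', 'W', 'F'] left=[] right=[] parent=V
Step 4 (set A): focus=A path=0 depth=1 children=['D', 'W', 'F'] left=[] right=[] parent=V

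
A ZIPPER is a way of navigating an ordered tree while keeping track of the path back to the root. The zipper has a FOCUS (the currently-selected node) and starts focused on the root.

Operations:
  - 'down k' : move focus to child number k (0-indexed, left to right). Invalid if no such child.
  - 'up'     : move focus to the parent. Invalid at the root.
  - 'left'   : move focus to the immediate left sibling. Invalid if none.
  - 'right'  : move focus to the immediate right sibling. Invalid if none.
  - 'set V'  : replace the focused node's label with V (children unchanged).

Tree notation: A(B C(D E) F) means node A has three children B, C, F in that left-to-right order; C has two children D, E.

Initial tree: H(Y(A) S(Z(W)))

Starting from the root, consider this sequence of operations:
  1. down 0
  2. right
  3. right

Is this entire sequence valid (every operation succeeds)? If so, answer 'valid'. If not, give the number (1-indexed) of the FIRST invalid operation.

Step 1 (down 0): focus=Y path=0 depth=1 children=['A'] left=[] right=['S'] parent=H
Step 2 (right): focus=S path=1 depth=1 children=['Z'] left=['Y'] right=[] parent=H
Step 3 (right): INVALID

Answer: 3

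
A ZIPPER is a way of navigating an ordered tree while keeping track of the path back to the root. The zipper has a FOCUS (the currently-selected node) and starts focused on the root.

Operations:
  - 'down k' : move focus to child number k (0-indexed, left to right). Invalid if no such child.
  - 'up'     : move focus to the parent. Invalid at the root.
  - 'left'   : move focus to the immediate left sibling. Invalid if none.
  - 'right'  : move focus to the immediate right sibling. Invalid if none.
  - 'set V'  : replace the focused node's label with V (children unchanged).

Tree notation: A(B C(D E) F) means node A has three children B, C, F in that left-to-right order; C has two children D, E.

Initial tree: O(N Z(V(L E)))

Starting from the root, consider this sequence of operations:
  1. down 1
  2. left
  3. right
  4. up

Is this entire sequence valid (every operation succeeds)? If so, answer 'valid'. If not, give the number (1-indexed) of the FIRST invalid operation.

Answer: valid

Derivation:
Step 1 (down 1): focus=Z path=1 depth=1 children=['V'] left=['N'] right=[] parent=O
Step 2 (left): focus=N path=0 depth=1 children=[] left=[] right=['Z'] parent=O
Step 3 (right): focus=Z path=1 depth=1 children=['V'] left=['N'] right=[] parent=O
Step 4 (up): focus=O path=root depth=0 children=['N', 'Z'] (at root)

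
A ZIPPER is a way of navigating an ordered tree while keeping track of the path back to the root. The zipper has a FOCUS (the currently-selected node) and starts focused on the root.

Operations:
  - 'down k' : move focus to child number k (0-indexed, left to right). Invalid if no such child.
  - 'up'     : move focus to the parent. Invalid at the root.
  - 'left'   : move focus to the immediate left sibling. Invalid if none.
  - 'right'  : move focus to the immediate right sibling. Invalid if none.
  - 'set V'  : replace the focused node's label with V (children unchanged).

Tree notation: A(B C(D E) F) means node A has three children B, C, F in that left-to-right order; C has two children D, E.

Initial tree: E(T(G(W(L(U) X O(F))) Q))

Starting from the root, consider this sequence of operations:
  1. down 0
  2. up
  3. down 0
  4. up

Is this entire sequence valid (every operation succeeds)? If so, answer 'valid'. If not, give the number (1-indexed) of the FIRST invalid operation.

Answer: valid

Derivation:
Step 1 (down 0): focus=T path=0 depth=1 children=['G', 'Q'] left=[] right=[] parent=E
Step 2 (up): focus=E path=root depth=0 children=['T'] (at root)
Step 3 (down 0): focus=T path=0 depth=1 children=['G', 'Q'] left=[] right=[] parent=E
Step 4 (up): focus=E path=root depth=0 children=['T'] (at root)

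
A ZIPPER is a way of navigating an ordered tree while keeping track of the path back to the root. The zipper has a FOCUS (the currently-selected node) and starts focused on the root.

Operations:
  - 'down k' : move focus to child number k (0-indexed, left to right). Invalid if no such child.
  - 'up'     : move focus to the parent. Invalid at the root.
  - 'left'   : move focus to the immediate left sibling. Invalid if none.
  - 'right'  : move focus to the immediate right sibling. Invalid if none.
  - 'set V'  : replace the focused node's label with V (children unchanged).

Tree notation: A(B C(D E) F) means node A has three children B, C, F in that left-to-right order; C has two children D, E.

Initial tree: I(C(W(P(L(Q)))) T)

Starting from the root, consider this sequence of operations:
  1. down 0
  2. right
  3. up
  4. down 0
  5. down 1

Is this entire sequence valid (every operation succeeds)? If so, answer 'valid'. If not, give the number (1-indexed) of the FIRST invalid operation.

Answer: 5

Derivation:
Step 1 (down 0): focus=C path=0 depth=1 children=['W'] left=[] right=['T'] parent=I
Step 2 (right): focus=T path=1 depth=1 children=[] left=['C'] right=[] parent=I
Step 3 (up): focus=I path=root depth=0 children=['C', 'T'] (at root)
Step 4 (down 0): focus=C path=0 depth=1 children=['W'] left=[] right=['T'] parent=I
Step 5 (down 1): INVALID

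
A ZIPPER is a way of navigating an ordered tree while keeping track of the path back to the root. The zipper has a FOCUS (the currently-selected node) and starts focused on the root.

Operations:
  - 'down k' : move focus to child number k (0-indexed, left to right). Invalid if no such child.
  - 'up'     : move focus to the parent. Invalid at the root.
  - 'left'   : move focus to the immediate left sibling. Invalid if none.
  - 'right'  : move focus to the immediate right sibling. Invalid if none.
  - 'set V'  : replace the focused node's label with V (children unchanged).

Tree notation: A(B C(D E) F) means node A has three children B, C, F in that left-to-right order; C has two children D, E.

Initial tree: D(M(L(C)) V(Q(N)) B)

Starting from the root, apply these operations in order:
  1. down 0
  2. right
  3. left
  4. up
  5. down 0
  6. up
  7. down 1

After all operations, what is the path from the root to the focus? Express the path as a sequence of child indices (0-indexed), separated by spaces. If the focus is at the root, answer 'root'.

Answer: 1

Derivation:
Step 1 (down 0): focus=M path=0 depth=1 children=['L'] left=[] right=['V', 'B'] parent=D
Step 2 (right): focus=V path=1 depth=1 children=['Q'] left=['M'] right=['B'] parent=D
Step 3 (left): focus=M path=0 depth=1 children=['L'] left=[] right=['V', 'B'] parent=D
Step 4 (up): focus=D path=root depth=0 children=['M', 'V', 'B'] (at root)
Step 5 (down 0): focus=M path=0 depth=1 children=['L'] left=[] right=['V', 'B'] parent=D
Step 6 (up): focus=D path=root depth=0 children=['M', 'V', 'B'] (at root)
Step 7 (down 1): focus=V path=1 depth=1 children=['Q'] left=['M'] right=['B'] parent=D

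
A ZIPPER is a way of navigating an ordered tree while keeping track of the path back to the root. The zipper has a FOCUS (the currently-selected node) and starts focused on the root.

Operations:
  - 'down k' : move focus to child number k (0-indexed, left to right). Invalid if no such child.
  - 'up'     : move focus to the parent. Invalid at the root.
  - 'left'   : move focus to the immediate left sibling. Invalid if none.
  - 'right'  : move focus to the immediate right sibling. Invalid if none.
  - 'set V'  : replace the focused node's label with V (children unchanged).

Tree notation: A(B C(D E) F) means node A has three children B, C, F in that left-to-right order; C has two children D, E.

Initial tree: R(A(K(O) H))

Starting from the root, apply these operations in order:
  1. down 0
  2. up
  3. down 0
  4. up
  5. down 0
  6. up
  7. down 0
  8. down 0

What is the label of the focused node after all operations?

Answer: K

Derivation:
Step 1 (down 0): focus=A path=0 depth=1 children=['K', 'H'] left=[] right=[] parent=R
Step 2 (up): focus=R path=root depth=0 children=['A'] (at root)
Step 3 (down 0): focus=A path=0 depth=1 children=['K', 'H'] left=[] right=[] parent=R
Step 4 (up): focus=R path=root depth=0 children=['A'] (at root)
Step 5 (down 0): focus=A path=0 depth=1 children=['K', 'H'] left=[] right=[] parent=R
Step 6 (up): focus=R path=root depth=0 children=['A'] (at root)
Step 7 (down 0): focus=A path=0 depth=1 children=['K', 'H'] left=[] right=[] parent=R
Step 8 (down 0): focus=K path=0/0 depth=2 children=['O'] left=[] right=['H'] parent=A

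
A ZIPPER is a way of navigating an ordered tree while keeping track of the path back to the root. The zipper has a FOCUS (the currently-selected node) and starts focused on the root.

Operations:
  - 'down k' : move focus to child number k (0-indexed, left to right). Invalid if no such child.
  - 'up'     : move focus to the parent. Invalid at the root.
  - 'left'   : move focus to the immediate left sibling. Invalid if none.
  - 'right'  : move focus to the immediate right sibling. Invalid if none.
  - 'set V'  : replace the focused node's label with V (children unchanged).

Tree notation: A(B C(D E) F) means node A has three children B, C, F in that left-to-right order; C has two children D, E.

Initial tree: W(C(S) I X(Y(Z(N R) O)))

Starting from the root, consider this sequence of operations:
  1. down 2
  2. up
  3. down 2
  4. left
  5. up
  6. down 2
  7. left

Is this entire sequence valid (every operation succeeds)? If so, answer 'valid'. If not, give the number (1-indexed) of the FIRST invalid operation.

Step 1 (down 2): focus=X path=2 depth=1 children=['Y'] left=['C', 'I'] right=[] parent=W
Step 2 (up): focus=W path=root depth=0 children=['C', 'I', 'X'] (at root)
Step 3 (down 2): focus=X path=2 depth=1 children=['Y'] left=['C', 'I'] right=[] parent=W
Step 4 (left): focus=I path=1 depth=1 children=[] left=['C'] right=['X'] parent=W
Step 5 (up): focus=W path=root depth=0 children=['C', 'I', 'X'] (at root)
Step 6 (down 2): focus=X path=2 depth=1 children=['Y'] left=['C', 'I'] right=[] parent=W
Step 7 (left): focus=I path=1 depth=1 children=[] left=['C'] right=['X'] parent=W

Answer: valid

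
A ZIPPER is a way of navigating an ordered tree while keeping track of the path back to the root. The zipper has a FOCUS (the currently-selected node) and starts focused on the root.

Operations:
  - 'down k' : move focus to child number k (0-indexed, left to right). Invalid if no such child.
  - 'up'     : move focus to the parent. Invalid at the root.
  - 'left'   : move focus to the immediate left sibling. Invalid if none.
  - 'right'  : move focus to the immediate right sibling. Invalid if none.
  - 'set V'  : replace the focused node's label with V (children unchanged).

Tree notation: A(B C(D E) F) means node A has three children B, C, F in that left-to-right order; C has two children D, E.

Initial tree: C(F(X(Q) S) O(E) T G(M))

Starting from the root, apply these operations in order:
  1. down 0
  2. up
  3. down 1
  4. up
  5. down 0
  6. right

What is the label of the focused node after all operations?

Answer: O

Derivation:
Step 1 (down 0): focus=F path=0 depth=1 children=['X', 'S'] left=[] right=['O', 'T', 'G'] parent=C
Step 2 (up): focus=C path=root depth=0 children=['F', 'O', 'T', 'G'] (at root)
Step 3 (down 1): focus=O path=1 depth=1 children=['E'] left=['F'] right=['T', 'G'] parent=C
Step 4 (up): focus=C path=root depth=0 children=['F', 'O', 'T', 'G'] (at root)
Step 5 (down 0): focus=F path=0 depth=1 children=['X', 'S'] left=[] right=['O', 'T', 'G'] parent=C
Step 6 (right): focus=O path=1 depth=1 children=['E'] left=['F'] right=['T', 'G'] parent=C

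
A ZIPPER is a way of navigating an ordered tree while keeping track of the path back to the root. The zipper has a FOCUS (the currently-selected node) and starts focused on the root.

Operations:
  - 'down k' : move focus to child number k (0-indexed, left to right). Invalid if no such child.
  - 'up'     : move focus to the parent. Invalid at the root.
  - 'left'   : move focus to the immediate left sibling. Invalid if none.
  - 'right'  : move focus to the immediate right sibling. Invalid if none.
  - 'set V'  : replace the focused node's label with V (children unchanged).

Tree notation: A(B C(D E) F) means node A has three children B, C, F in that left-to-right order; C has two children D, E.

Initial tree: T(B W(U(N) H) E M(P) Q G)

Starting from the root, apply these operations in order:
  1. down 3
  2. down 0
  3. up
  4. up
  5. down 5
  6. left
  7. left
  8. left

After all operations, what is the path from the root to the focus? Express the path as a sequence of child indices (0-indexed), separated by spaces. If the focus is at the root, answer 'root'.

Step 1 (down 3): focus=M path=3 depth=1 children=['P'] left=['B', 'W', 'E'] right=['Q', 'G'] parent=T
Step 2 (down 0): focus=P path=3/0 depth=2 children=[] left=[] right=[] parent=M
Step 3 (up): focus=M path=3 depth=1 children=['P'] left=['B', 'W', 'E'] right=['Q', 'G'] parent=T
Step 4 (up): focus=T path=root depth=0 children=['B', 'W', 'E', 'M', 'Q', 'G'] (at root)
Step 5 (down 5): focus=G path=5 depth=1 children=[] left=['B', 'W', 'E', 'M', 'Q'] right=[] parent=T
Step 6 (left): focus=Q path=4 depth=1 children=[] left=['B', 'W', 'E', 'M'] right=['G'] parent=T
Step 7 (left): focus=M path=3 depth=1 children=['P'] left=['B', 'W', 'E'] right=['Q', 'G'] parent=T
Step 8 (left): focus=E path=2 depth=1 children=[] left=['B', 'W'] right=['M', 'Q', 'G'] parent=T

Answer: 2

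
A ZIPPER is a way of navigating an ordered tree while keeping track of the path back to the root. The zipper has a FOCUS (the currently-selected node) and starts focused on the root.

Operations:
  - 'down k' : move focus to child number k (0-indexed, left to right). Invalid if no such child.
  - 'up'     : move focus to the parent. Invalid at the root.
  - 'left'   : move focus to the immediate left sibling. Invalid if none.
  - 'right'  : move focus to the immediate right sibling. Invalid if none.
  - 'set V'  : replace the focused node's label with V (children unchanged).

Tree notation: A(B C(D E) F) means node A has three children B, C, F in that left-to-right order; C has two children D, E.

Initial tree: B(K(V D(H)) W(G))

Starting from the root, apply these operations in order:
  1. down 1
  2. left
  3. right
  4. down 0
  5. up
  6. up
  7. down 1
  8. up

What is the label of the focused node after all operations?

Answer: B

Derivation:
Step 1 (down 1): focus=W path=1 depth=1 children=['G'] left=['K'] right=[] parent=B
Step 2 (left): focus=K path=0 depth=1 children=['V', 'D'] left=[] right=['W'] parent=B
Step 3 (right): focus=W path=1 depth=1 children=['G'] left=['K'] right=[] parent=B
Step 4 (down 0): focus=G path=1/0 depth=2 children=[] left=[] right=[] parent=W
Step 5 (up): focus=W path=1 depth=1 children=['G'] left=['K'] right=[] parent=B
Step 6 (up): focus=B path=root depth=0 children=['K', 'W'] (at root)
Step 7 (down 1): focus=W path=1 depth=1 children=['G'] left=['K'] right=[] parent=B
Step 8 (up): focus=B path=root depth=0 children=['K', 'W'] (at root)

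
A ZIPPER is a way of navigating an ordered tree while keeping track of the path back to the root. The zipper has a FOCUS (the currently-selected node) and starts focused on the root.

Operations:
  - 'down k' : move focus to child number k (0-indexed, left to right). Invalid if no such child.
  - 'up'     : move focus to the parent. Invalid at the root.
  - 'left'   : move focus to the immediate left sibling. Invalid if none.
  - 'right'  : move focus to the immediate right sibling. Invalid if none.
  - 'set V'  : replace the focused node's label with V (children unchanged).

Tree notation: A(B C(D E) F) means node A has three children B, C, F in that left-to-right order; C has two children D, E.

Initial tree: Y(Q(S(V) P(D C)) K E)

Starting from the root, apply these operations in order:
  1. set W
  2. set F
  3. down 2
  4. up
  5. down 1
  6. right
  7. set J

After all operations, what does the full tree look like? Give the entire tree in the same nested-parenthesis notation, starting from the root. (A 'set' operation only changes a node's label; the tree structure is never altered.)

Answer: F(Q(S(V) P(D C)) K J)

Derivation:
Step 1 (set W): focus=W path=root depth=0 children=['Q', 'K', 'E'] (at root)
Step 2 (set F): focus=F path=root depth=0 children=['Q', 'K', 'E'] (at root)
Step 3 (down 2): focus=E path=2 depth=1 children=[] left=['Q', 'K'] right=[] parent=F
Step 4 (up): focus=F path=root depth=0 children=['Q', 'K', 'E'] (at root)
Step 5 (down 1): focus=K path=1 depth=1 children=[] left=['Q'] right=['E'] parent=F
Step 6 (right): focus=E path=2 depth=1 children=[] left=['Q', 'K'] right=[] parent=F
Step 7 (set J): focus=J path=2 depth=1 children=[] left=['Q', 'K'] right=[] parent=F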